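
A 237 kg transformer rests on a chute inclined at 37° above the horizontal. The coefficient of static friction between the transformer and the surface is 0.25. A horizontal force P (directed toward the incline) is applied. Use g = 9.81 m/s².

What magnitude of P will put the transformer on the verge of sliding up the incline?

P ≈ 2870 N

At impending motion up the slope, friction acts down-slope at its limit: f = μ_s N.
Perpendicular to the incline: N = m g cos θ + P sin θ.
Along the incline: P cos θ = m g sin θ + μ_s N = m g sin θ + μ_s (m g cos θ + P sin θ).
Solving, P (cos θ − μ_s sin θ) = m g (sin θ + μ_s cos θ), so P = 237×9.81×(sin 37° + 0.25 cos 37°)/(cos 37° − 0.25 sin 37°) = 2320×0.8015/0.6482 = 2870 N.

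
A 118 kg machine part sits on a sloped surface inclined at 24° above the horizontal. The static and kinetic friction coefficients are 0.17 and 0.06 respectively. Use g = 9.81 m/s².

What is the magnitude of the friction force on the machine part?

Perpendicular to the surface, N = m g cos θ = 118·9.81·cos 24° = 1058 N.
Along the slope the weight component is m g sin θ = 470.8 N; friction must supply exactly this, acting up-slope.
The static-friction ceiling is μ_s N = 0.17 × 1058 = 179.8 N.
Since |470.8| > 179.8 N, static friction cannot hold it; the machine part slides down the incline and kinetic friction applies: f = μ_k N = 0.06 × 1058 = 63.5 N.

f ≈ 63.5 N (up the incline)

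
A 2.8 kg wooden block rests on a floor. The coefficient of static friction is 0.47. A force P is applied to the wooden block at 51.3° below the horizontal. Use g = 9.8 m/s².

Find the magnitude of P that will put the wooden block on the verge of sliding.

P ≈ 49.9 N

N = m g + P sin α (the push presses the wooden block into the floor).
At impending slip, P cos α = μ_s N = μ_s (m g + P sin α).
Solving: P (cos α − μ_s sin α) = μ_s m g → P = 0.47×27.4/(cos 51.3° − 0.47 sin 51.3°) = 12.9/0.2584 = 49.9 N.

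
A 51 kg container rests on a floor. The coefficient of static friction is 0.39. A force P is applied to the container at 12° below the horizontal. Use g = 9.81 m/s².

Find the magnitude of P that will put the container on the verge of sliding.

N = m g + P sin α (the push presses the container into the floor).
At impending slip, P cos α = μ_s N = μ_s (m g + P sin α).
Solving: P (cos α − μ_s sin α) = μ_s m g → P = 0.39×500/(cos 12° − 0.39 sin 12°) = 195/0.8971 = 218 N.

P ≈ 218 N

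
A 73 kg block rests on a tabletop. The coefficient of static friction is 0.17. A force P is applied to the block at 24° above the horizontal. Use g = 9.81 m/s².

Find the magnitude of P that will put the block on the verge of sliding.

P ≈ 124 N

N = m g − P sin α (the pull lifts the block).
At impending slip, P cos α = μ_s N = μ_s (m g − P sin α).
Solving: P (cos α + μ_s sin α) = μ_s m g → P = 0.17×716/(cos 24° + 0.17 sin 24°) = 122/0.9827 = 124 N.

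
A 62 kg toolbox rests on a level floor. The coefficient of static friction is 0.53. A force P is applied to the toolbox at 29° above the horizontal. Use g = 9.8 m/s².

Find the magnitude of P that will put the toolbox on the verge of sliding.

P ≈ 285 N

N = m g − P sin α (the pull lifts the toolbox).
At impending slip, P cos α = μ_s N = μ_s (m g − P sin α).
Solving: P (cos α + μ_s sin α) = μ_s m g → P = 0.53×608/(cos 29° + 0.53 sin 29°) = 322/1.132 = 285 N.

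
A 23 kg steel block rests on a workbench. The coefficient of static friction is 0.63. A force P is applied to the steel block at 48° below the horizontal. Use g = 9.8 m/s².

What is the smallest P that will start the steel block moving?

N = m g + P sin α (the push presses the steel block into the workbench).
At impending slip, P cos α = μ_s N = μ_s (m g + P sin α).
Solving: P (cos α − μ_s sin α) = μ_s m g → P = 0.63×225/(cos 48° − 0.63 sin 48°) = 142/0.2009 = 707 N.

P ≈ 707 N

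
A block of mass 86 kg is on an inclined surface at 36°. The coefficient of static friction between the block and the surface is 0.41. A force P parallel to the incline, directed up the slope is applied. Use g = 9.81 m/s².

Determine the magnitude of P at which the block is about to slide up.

At impending motion up the slope, friction acts down-slope at its limit: f = μ_s N.
P is parallel to the surface, so N = m g cos θ = 683 N.
Along the incline: P = m g sin θ + μ_s N = 496 + 0.41×683 = 776 N.

P ≈ 776 N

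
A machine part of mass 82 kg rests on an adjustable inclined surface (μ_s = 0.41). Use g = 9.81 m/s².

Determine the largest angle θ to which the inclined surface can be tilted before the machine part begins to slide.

At the slip threshold, m g sin θ = μ_s · m g cos θ, so tan θ = μ_s.
θ_max = arctan(0.41) = 22.3°.

θ_max ≈ 22.3°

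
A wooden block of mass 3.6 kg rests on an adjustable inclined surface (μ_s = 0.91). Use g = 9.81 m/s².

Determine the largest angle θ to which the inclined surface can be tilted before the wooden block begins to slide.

At the slip threshold, m g sin θ = μ_s · m g cos θ, so tan θ = μ_s.
θ_max = arctan(0.91) = 42.3°.

θ_max ≈ 42.3°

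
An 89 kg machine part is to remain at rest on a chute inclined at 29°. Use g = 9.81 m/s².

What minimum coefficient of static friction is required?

μ_s,min ≈ 0.554

At the slip threshold m g sin θ = μ_s m g cos θ, so μ_s,min = tan θ.
μ_s,min = tan 29° = 0.554.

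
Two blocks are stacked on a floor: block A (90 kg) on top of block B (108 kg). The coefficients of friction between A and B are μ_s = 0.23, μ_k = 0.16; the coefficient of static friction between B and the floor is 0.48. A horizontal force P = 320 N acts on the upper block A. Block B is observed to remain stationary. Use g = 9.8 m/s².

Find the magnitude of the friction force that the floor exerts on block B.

Between the blocks, N₁ = m_A g = 882 N.
Maximum static friction on A from B: μ_s N₁ = 0.23×882 = 202.9 N.
Since P = 320 N > 202.9 N, A slides on B; the A–B friction is kinetic: f₁ = μ_k N₁ = 0.16×882 = 141 N.
B experiences an equal 141 N forward from A (third law). B is in equilibrium, so the floor supplies f₂ = 141 N of static friction (limit μ_s(m_A+m_B)g = 931.4 N, not exceeded).

f ≈ 141 N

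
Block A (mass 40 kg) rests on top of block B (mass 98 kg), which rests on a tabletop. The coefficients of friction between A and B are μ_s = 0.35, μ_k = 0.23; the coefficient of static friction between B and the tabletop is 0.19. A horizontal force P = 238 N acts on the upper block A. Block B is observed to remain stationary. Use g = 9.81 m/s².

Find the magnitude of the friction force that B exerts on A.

f ≈ 90.3 N

Between the blocks, N₁ = m_A g = 392.4 N.
So the A–B interface can sustain at most μ_s N₁ = 137.3 N of static friction.
Since P = 238 N > 137.3 N, A slides on B; the A–B friction is kinetic: f₁ = μ_k N₁ = 0.23×392.4 = 90.3 N.
By Newton's third law B feels 90.3 N forward from A. With B stationary, the floor's static friction on B balances it: f₂ = 90.3 N (well within μ_s(m_A+m_B)g = 257.2 N).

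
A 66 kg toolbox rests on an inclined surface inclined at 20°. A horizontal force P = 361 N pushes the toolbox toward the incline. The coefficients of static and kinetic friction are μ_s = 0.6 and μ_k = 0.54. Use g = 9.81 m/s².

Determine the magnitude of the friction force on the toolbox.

f ≈ 118 N (down the incline)

Normal direction: N = m g cos θ + P sin θ = 731.9 N.
Parallel to the incline: P cos θ − m g sin θ = 339.2 − 221.4 = 117.8 N; the friction needed to balance this is 117.8 N acting down the slope.
Maximum static friction: μ_s N = 0.6 × 731.9 = 439.1 N.
|f_req| = 117.8 ≤ 439.1 N → the toolbox is in equilibrium; friction equals the required value.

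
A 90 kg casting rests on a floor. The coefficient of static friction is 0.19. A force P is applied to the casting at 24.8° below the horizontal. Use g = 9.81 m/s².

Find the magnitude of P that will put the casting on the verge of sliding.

N = m g + P sin α (the push presses the casting into the floor).
At impending slip, P cos α = μ_s N = μ_s (m g + P sin α).
Solving: P (cos α − μ_s sin α) = μ_s m g → P = 0.19×883/(cos 24.8° − 0.19 sin 24.8°) = 168/0.8281 = 203 N.

P ≈ 203 N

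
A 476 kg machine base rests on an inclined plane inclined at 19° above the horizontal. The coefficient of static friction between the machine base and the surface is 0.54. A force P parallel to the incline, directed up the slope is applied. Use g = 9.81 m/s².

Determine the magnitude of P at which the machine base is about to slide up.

At impending motion up the slope, friction acts down-slope at its limit: f = μ_s N.
P is parallel to the surface, so N = m g cos θ = 4420 N.
Along the incline: P = m g sin θ + μ_s N = 1520 + 0.54×4420 = 3900 N.

P ≈ 3900 N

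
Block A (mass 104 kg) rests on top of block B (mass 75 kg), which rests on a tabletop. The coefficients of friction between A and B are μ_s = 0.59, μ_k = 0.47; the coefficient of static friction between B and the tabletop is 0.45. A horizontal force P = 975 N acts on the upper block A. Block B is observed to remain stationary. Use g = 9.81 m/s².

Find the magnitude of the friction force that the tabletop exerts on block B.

Between the blocks, N₁ = m_A g = 1020 N.
So the A–B interface can sustain at most μ_s N₁ = 601.9 N of static friction.
Since P = 975 N > 601.9 N, A slides on B; the A–B friction is kinetic: f₁ = μ_k N₁ = 0.47×1020 = 480 N.
B experiences an equal 480 N forward from A (third law). B is in equilibrium, so the floor supplies f₂ = 480 N of static friction (limit μ_s(m_A+m_B)g = 790.2 N, not exceeded).

f ≈ 480 N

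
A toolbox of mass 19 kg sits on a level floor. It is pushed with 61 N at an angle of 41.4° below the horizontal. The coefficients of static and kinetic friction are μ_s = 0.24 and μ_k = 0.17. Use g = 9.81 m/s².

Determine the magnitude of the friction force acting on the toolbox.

f ≈ 45.8 N

The vertical component of P adds to the normal force: N = m g + P sin α = 186.4 + 40.34 = 226.7 N.
For equilibrium, f = P cos α = 61×cos 41.4° = 45.76 N.
The static-friction limit is μ_s N = 54.42 N.
45.76 ≤ 54.42 N → static; friction equals the required 45.8 N.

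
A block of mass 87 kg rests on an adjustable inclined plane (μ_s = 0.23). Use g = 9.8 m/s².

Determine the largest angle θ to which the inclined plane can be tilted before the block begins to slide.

At the slip threshold, m g sin θ = μ_s · m g cos θ, so tan θ = μ_s.
θ_max = arctan(0.23) = 13°.

θ_max ≈ 13°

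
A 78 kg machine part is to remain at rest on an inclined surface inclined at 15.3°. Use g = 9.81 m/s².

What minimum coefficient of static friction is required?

μ_s,min ≈ 0.274

At the slip threshold m g sin θ = μ_s m g cos θ, so μ_s,min = tan θ.
μ_s,min = tan 15.3° = 0.274.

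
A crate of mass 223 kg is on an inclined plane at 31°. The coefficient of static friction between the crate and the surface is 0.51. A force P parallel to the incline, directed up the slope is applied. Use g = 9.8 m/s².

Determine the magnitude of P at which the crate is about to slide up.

P ≈ 2080 N

At impending motion up the slope, friction acts down-slope at its limit: f = μ_s N.
P is parallel to the surface, so N = m g cos θ = 1870 N.
Along the incline: P = m g sin θ + μ_s N = 1130 + 0.51×1870 = 2080 N.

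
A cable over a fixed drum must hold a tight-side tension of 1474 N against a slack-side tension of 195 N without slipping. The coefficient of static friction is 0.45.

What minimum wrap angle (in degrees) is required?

β_min ≈ 258°

T₂/T₁ = e^{μβ} → β = ln(T₂/T₁)/μ.
β = ln(1474/195)/0.45 = 2.023/0.45 = 4.495 rad.
In degrees: β = 4.495 × 180/π = 258°.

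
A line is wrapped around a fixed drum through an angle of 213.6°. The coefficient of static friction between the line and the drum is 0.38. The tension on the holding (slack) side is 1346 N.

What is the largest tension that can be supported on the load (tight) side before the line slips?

At impending slip the capstan equation gives T₂/T₁ = e^{μβ} with β in radians.
β = 213.6° × π/180 = 3.728 rad.
e^{μβ} = e^{0.38×3.728} = 4.123.
T₂ = T₁ · e^{μβ} = 1346 × 4.123 = 5550 N.

T_max ≈ 5550 N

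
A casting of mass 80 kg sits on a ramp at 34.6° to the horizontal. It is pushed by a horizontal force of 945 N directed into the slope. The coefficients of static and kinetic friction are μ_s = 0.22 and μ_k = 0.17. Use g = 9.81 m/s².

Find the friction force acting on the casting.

Resolve perpendicular to the incline: N = m g cos θ + P sin θ = 80×9.81×cos 34.6° + 945×sin 34.6° = 1183 N.
Parallel to the incline: P cos θ − m g sin θ = 777.9 − 445.6 = 332.2 N; the friction needed to balance this is 332.2 N acting down the slope.
Maximum static friction: μ_s N = 0.22 × 1183 = 260.2 N.
The required 332.2 N exceeds the static limit, so the casting slides up-slope and f = μ_k N = 0.17×1183 = 201 N.

f ≈ 201 N (down the incline)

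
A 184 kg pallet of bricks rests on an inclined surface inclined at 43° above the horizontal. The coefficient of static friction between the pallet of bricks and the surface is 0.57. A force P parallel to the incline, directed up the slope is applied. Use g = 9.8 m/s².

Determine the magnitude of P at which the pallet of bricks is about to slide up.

At impending motion up the slope, friction acts down-slope at its limit: f = μ_s N.
P is parallel to the surface, so N = m g cos θ = 1320 N.
Along the incline: P = m g sin θ + μ_s N = 1230 + 0.57×1320 = 1980 N.

P ≈ 1980 N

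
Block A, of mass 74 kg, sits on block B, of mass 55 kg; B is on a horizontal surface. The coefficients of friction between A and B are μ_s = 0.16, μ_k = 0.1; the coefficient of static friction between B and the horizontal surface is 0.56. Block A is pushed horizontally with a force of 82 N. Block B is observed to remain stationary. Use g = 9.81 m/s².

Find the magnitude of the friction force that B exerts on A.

Between the blocks, N₁ = m_A g = 725.9 N.
Maximum static friction on A from B: μ_s N₁ = 0.16×725.9 = 116.2 N.
Since P = 82 N ≤ 116.2 N, A does not slip on B; friction on A equals P = 82 N.
By Newton's third law B feels 82 N forward from A. With B stationary, the floor's static friction on B balances it: f₂ = 82 N (well within μ_s(m_A+m_B)g = 708.7 N).

f ≈ 82 N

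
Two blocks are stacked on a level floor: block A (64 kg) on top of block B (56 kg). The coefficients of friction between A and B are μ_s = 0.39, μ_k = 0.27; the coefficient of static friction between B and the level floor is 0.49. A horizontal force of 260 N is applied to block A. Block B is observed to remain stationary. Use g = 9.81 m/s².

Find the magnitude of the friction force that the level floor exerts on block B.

Normal force at the A–B interface: N₁ = m_A g = 627.8 N.
Maximum static friction on A from B: μ_s N₁ = 0.39×627.8 = 244.9 N.
P = 260 N exceeds that limit, so A slips over B and the interface friction becomes kinetic: f₁ = μ_k N₁ = 0.27×627.8 = 170 N.
B experiences an equal 170 N forward from A (third law). B is in equilibrium, so the floor supplies f₂ = 170 N of static friction (limit μ_s(m_A+m_B)g = 576.8 N, not exceeded).

f ≈ 170 N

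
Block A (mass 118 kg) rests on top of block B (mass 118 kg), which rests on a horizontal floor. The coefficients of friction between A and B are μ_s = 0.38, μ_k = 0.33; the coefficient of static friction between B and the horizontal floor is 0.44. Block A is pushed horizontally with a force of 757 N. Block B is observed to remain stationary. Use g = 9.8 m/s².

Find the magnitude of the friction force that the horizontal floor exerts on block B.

The normal force B exerts on A is simply A's weight, N₁ = 1156 N.
Maximum static friction on A from B: μ_s N₁ = 0.38×1156 = 439.4 N.
Since P = 757 N > 439.4 N, A slides on B; the A–B friction is kinetic: f₁ = μ_k N₁ = 0.33×1156 = 382 N.
By Newton's third law B feels 382 N forward from A. With B stationary, the floor's static friction on B balances it: f₂ = 382 N (well within μ_s(m_A+m_B)g = 1018 N).

f ≈ 382 N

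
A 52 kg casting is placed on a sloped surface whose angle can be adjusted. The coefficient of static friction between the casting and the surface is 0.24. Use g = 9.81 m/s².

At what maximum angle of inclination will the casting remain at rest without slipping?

θ_max ≈ 13.5°

At the slip threshold, m g sin θ = μ_s · m g cos θ, so tan θ = μ_s.
θ_max = arctan(0.24) = 13.5°.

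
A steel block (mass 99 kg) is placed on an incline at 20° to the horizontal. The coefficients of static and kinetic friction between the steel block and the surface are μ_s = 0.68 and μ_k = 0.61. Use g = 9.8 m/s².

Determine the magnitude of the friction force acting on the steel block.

Normal force: N = m g cos θ = 99 × 9.8 × cos 20° = 911.7 N.
Along the slope the weight component is m g sin θ = 331.8 N; friction must supply exactly this, acting up-slope.
Maximum static friction available: μ_s N = 0.68 × 911.7 = 619.9 N.
Since |331.8| ≤ 619.9 N, the steel block remains in static equilibrium and friction takes exactly the required value.

f ≈ 332 N (up the incline)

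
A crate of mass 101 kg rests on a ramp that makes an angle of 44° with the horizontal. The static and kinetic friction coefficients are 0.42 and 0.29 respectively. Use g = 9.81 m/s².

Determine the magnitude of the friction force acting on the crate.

Perpendicular to the surface, N = m g cos θ = 101·9.81·cos 44° = 712.7 N.
Along the slope the weight component is m g sin θ = 688.3 N; friction must supply exactly this, acting up-slope.
Static friction can supply at most μ_s N = 299.3 N.
Since |688.3| > 299.3 N, static friction cannot hold it; the crate slides down the incline and kinetic friction applies: f = μ_k N = 0.29 × 712.7 = 207 N.

f ≈ 207 N (up the incline)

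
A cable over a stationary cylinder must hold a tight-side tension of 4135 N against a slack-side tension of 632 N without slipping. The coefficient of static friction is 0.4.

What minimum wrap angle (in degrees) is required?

T₂/T₁ = e^{μβ} → β = ln(T₂/T₁)/μ.
β = ln(4135/632)/0.4 = 1.878/0.4 = 4.696 rad.
In degrees: β = 4.696 × 180/π = 269°.

β_min ≈ 269°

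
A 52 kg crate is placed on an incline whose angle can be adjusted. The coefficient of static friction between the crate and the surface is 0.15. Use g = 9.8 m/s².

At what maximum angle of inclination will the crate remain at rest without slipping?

At the slip threshold, m g sin θ = μ_s · m g cos θ, so tan θ = μ_s.
θ_max = arctan(0.15) = 8.53°.

θ_max ≈ 8.53°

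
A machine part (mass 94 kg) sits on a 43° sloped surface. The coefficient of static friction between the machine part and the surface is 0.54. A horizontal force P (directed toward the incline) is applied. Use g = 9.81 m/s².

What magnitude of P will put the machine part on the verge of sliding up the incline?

P ≈ 2740 N

At impending motion up the slope, friction acts down-slope at its limit: f = μ_s N.
Perpendicular to the incline: N = m g cos θ + P sin θ.
Along the incline: P cos θ = m g sin θ + μ_s N = m g sin θ + μ_s (m g cos θ + P sin θ).
Solving, P (cos θ − μ_s sin θ) = m g (sin θ + μ_s cos θ), so P = 94×9.81×(sin 43° + 0.54 cos 43°)/(cos 43° − 0.54 sin 43°) = 922×1.077/0.3631 = 2740 N.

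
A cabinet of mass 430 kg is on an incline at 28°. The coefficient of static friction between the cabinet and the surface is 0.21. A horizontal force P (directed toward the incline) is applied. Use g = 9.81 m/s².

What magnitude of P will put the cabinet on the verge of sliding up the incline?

P ≈ 3520 N

At impending motion up the slope, friction acts down-slope at its limit: f = μ_s N.
Perpendicular to the incline: N = m g cos θ + P sin θ.
Along the incline: P cos θ = m g sin θ + μ_s N = m g sin θ + μ_s (m g cos θ + P sin θ).
Solving, P (cos θ − μ_s sin θ) = m g (sin θ + μ_s cos θ), so P = 430×9.81×(sin 28° + 0.21 cos 28°)/(cos 28° − 0.21 sin 28°) = 4220×0.6549/0.7844 = 3520 N.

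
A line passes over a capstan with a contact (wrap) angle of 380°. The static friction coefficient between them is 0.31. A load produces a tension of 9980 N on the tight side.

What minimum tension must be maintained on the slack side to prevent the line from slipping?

T_min ≈ 1280 N

Capstan equation at impending slip: T_tight/T_slack = e^{μβ}.
β = 380° = 6.632 rad; e^{μβ} = e^{0.31×6.632} = 7.815.
T_slack = T_tight / e^{μβ} = 9980 / 7.815 = 1280 N.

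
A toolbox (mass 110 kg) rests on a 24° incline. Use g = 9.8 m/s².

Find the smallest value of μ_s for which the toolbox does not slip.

μ_s,min ≈ 0.445

At the slip threshold m g sin θ = μ_s m g cos θ, so μ_s,min = tan θ.
μ_s,min = tan 24° = 0.445.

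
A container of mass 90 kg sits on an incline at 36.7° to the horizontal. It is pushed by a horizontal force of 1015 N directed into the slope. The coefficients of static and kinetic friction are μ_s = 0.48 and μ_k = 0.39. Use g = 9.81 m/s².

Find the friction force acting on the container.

f ≈ 286 N (down the incline)

The horizontal push has a component P sin θ into the surface, so N = m g cos θ + P sin θ = 707.9 + 606.6 = 1314 N.
Along the incline, the net driving force (taking up-slope positive) is P cos θ − m g sin θ = 813.8 − 527.6 = 286.2 N, so equilibrium requires friction f = -286.2 N (down-slope).
Maximum static friction: μ_s N = 0.48 × 1314 = 630.9 N.
|f_req| = 286.2 ≤ 630.9 N → the container is in equilibrium; friction equals the required value.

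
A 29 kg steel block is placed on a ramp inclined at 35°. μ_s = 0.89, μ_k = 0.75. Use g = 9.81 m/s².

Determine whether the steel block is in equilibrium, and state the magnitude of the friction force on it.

N = m g cos θ = 233 N.
Down-slope weight component: m g sin θ = 163 N.
μ_s N = 207 N.
163 ≤ 207 N, so it stays put; friction = 163 N.

f ≈ 163 N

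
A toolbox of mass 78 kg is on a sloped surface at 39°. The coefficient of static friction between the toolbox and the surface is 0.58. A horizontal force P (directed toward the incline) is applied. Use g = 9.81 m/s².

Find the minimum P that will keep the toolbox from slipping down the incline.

P_min ≈ 120 N

The toolbox tends to slide down (tan θ > μ_s), so at the point of impending slip friction acts up-slope at its limit: f = μ_s N.
Perpendicular to the incline: N = m g cos θ + P sin θ.
Along the incline: P cos θ + μ_s N = m g sin θ, i.e. P cos θ + μ_s (m g cos θ + P sin θ) = m g sin θ.
Solving, P (cos θ + μ_s sin θ) = m g (sin θ − μ_s cos θ), so P = 765×0.1786/1.142 = 120 N.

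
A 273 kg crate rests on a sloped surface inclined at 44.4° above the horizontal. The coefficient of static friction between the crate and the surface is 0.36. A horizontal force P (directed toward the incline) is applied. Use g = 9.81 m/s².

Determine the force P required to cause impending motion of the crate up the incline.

At impending motion up the slope, friction acts down-slope at its limit: f = μ_s N.
Perpendicular to the incline: N = m g cos θ + P sin θ.
Along the incline: P cos θ = m g sin θ + μ_s N = m g sin θ + μ_s (m g cos θ + P sin θ).
Solving, P (cos θ − μ_s sin θ) = m g (sin θ + μ_s cos θ), so P = 273×9.81×(sin 44.4° + 0.36 cos 44.4°)/(cos 44.4° − 0.36 sin 44.4°) = 2680×0.9569/0.4626 = 5540 N.

P ≈ 5540 N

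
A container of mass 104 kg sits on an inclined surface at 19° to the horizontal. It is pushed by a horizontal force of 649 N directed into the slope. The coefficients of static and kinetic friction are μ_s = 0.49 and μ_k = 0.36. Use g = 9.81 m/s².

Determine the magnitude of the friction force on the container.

f ≈ 281 N (down the incline)

Resolve perpendicular to the incline: N = m g cos θ + P sin θ = 104×9.81×cos 19° + 649×sin 19° = 1176 N.
Along the incline, the net driving force (taking up-slope positive) is P cos θ − m g sin θ = 613.6 − 332.2 = 281.5 N, so equilibrium requires friction f = -281.5 N (down-slope).
Maximum static friction: μ_s N = 0.49 × 1176 = 576.2 N.
|f_req| = 281.5 ≤ 576.2 N → the container is in equilibrium; friction equals the required value.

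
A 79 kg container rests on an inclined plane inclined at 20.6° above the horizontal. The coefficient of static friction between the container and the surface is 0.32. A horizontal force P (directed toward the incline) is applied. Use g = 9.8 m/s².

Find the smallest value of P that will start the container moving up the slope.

At impending motion up the slope, friction acts down-slope at its limit: f = μ_s N.
Perpendicular to the incline: N = m g cos θ + P sin θ.
Along the incline: P cos θ = m g sin θ + μ_s N = m g sin θ + μ_s (m g cos θ + P sin θ).
Solving, P (cos θ − μ_s sin θ) = m g (sin θ + μ_s cos θ), so P = 79×9.8×(sin 20.6° + 0.32 cos 20.6°)/(cos 20.6° − 0.32 sin 20.6°) = 774×0.6514/0.8235 = 612 N.

P ≈ 612 N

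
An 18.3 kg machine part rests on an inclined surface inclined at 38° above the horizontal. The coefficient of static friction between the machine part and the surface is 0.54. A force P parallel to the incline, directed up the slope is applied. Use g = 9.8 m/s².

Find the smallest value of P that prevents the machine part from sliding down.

P_min ≈ 34.1 N

The machine part tends to slide down (tan θ > μ_s), so at the point of impending slip friction acts up-slope at its limit: f = μ_s N.
P is parallel to the surface, so N = m g cos θ = 141 N.
Along the incline: P + μ_s N = m g sin θ, so P = 110 − 0.54×141 = 34.1 N.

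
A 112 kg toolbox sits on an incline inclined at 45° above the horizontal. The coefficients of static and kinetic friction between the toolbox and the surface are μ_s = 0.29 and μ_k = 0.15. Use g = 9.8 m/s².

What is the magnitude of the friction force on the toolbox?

Perpendicular to the surface, N = m g cos θ = 112·9.8·cos 45° = 776.1 N.
Along the slope the weight component is m g sin θ = 776.1 N; friction must supply exactly this, acting up-slope.
Static friction can supply at most μ_s N = 225.1 N.
|776.1| exceeds 225.1 N, so the toolbox slips down-slope; friction is kinetic, f = μ_k N = 0.15×776.1 = 116 N.

f ≈ 116 N (up the incline)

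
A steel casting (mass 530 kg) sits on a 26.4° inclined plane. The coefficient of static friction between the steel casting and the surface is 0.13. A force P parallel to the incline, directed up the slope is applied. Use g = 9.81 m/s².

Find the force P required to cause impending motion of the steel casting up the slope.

P ≈ 2920 N

At impending motion up the slope, friction acts down-slope at its limit: f = μ_s N.
P is parallel to the surface, so N = m g cos θ = 4660 N.
Along the incline: P = m g sin θ + μ_s N = 2310 + 0.13×4660 = 2920 N.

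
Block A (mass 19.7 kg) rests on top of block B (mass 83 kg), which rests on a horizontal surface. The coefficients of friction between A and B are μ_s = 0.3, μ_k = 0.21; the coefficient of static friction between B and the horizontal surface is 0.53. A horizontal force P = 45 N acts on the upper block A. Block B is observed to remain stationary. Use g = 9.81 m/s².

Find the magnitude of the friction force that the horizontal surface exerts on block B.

Between the blocks, N₁ = m_A g = 193.3 N.
Maximum static friction on A from B: μ_s N₁ = 0.3×193.3 = 57.98 N.
Since P = 45 N ≤ 57.98 N, A does not slip on B; friction on A equals P = 45 N.
By Newton's third law B feels 45 N forward from A. With B stationary, the floor's static friction on B balances it: f₂ = 45 N (well within μ_s(m_A+m_B)g = 534 N).

f ≈ 45 N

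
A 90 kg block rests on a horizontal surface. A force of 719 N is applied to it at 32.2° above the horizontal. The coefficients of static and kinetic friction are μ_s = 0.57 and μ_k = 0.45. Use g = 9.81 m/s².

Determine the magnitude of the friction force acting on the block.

f ≈ 225 N

Vertical equilibrium gives N = m g − P sin α = 499.8 N.
Horizontally, friction must balance P cos α = 608.4 N.
μ_s N = 0.57 × 499.8 = 284.9 N.
608.4 > 284.9 N → the block slides; f = μ_k N = 0.45×499.8 = 225 N.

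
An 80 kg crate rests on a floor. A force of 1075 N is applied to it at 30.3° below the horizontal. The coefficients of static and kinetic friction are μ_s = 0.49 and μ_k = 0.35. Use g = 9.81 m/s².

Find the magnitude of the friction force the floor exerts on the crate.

f ≈ 465 N

Vertical equilibrium gives N = m g + P sin α = 1327 N.
The horizontal driving force is P cos α = 928.2 N, so equilibrium needs friction f = 928.2 N.
μ_s N = 0.49 × 1327 = 650.3 N.
928.2 > 650.3 N → the crate slides; f = μ_k N = 0.35×1327 = 465 N.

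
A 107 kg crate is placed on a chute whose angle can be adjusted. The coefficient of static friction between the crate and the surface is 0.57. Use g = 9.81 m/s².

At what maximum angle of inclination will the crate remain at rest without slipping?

θ_max ≈ 29.7°

At the slip threshold, m g sin θ = μ_s · m g cos θ, so tan θ = μ_s.
θ_max = arctan(0.57) = 29.7°.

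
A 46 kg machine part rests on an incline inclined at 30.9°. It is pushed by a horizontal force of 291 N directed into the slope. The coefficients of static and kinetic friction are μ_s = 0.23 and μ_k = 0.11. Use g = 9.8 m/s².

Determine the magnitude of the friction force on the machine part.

f ≈ 18.2 N (down the incline)

The horizontal push has a component P sin θ into the surface, so N = m g cos θ + P sin θ = 386.8 + 149.4 = 536.3 N.
Along the incline, the net driving force (taking up-slope positive) is P cos θ − m g sin θ = 249.7 − 231.5 = 18.19 N, so equilibrium requires friction f = -18.19 N (down-slope).
Maximum static friction: μ_s N = 0.23 × 536.3 = 123.3 N.
Since 18.19 N is within the 123.3 N limit, the machine part stays put and friction is exactly 18.2 N.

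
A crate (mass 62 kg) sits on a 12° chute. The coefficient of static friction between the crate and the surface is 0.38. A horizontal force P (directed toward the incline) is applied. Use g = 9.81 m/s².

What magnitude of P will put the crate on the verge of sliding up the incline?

At impending motion up the slope, friction acts down-slope at its limit: f = μ_s N.
Perpendicular to the incline: N = m g cos θ + P sin θ.
Along the incline: P cos θ = m g sin θ + μ_s N = m g sin θ + μ_s (m g cos θ + P sin θ).
Solving, P (cos θ − μ_s sin θ) = m g (sin θ + μ_s cos θ), so P = 62×9.81×(sin 12° + 0.38 cos 12°)/(cos 12° − 0.38 sin 12°) = 608×0.5796/0.8991 = 392 N.

P ≈ 392 N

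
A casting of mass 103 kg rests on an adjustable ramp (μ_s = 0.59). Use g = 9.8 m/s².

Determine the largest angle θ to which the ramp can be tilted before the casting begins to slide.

θ_max ≈ 30.5°

At the slip threshold, m g sin θ = μ_s · m g cos θ, so tan θ = μ_s.
θ_max = arctan(0.59) = 30.5°.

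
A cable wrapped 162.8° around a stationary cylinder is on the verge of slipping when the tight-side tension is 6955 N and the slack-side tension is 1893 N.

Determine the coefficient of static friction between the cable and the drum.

μ ≈ 0.458

T₂/T₁ = e^{μβ} → μ = ln(T₂/T₁)/β.
β = 162.8° = 2.841 rad.
μ = ln(6955/1893)/2.841 = ln(3.674)/2.841 = 0.458.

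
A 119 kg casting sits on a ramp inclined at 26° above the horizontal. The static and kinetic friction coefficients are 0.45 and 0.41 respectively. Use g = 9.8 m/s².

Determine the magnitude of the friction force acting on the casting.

f ≈ 430 N (up the incline)

The normal reaction is N = m g cos θ = 1048 N.
Along the slope the weight component is m g sin θ = 511.2 N; friction must supply exactly this, acting up-slope.
Maximum static friction available: μ_s N = 0.45 × 1048 = 471.7 N.
Since |511.2| > 471.7 N, static friction cannot hold it; the casting slides down the incline and kinetic friction applies: f = μ_k N = 0.41 × 1048 = 430 N.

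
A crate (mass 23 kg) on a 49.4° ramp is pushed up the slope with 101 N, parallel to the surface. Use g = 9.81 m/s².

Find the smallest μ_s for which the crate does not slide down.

μ_s,min ≈ 0.479

N = m g cos θ = 146.8 N.
Friction must make up the shortfall along the incline: f = m g sin θ − P = 171.3 − 101 = 70.31 N.
At the threshold f = μ_s N, so μ_s,min = 70.31/146.8 = 0.479.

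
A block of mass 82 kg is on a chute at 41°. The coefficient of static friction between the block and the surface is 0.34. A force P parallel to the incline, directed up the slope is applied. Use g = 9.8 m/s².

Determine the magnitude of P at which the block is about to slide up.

At impending motion up the slope, friction acts down-slope at its limit: f = μ_s N.
P is parallel to the surface, so N = m g cos θ = 606 N.
Along the incline: P = m g sin θ + μ_s N = 527 + 0.34×606 = 733 N.

P ≈ 733 N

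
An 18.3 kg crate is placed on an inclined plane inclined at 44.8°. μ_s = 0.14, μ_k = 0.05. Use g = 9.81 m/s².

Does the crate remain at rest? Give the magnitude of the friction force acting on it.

f ≈ 6.37 N

N = m g cos θ = 127 N.
Down-slope weight component: m g sin θ = 126 N.
μ_s N = 17.8 N.
126 > 17.8 N, so it slides; kinetic friction f = μ_k N = 0.05×127 = 6.37 N.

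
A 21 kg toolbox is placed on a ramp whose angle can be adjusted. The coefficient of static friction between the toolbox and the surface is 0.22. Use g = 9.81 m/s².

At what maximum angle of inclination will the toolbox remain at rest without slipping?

At the slip threshold, m g sin θ = μ_s · m g cos θ, so tan θ = μ_s.
θ_max = arctan(0.22) = 12.4°.

θ_max ≈ 12.4°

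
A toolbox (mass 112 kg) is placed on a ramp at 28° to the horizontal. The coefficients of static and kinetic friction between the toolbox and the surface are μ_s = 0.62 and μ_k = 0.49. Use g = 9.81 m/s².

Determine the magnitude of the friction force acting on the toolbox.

f ≈ 516 N (up the incline)

The normal reaction is N = m g cos θ = 970.1 N.
For equilibrium along the incline, friction must balance the weight component: f = m g sin θ = 515.8 N up the slope.
The static-friction ceiling is μ_s N = 0.62 × 970.1 = 601.5 N.
Since |515.8| ≤ 601.5 N, no slip — friction simply equals what equilibrium demands.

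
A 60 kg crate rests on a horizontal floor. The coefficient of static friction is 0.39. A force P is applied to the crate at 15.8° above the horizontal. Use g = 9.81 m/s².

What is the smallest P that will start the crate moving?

P ≈ 215 N

N = m g − P sin α (the pull lifts the crate).
At impending slip, P cos α = μ_s N = μ_s (m g − P sin α).
Solving: P (cos α + μ_s sin α) = μ_s m g → P = 0.39×589/(cos 15.8° + 0.39 sin 15.8°) = 230/1.068 = 215 N.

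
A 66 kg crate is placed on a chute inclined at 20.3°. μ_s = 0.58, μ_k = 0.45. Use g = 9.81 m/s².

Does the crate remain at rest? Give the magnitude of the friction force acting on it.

f ≈ 225 N

N = m g cos θ = 607 N.
Down-slope weight component: m g sin θ = 225 N.
μ_s N = 352 N.
225 ≤ 352 N, so it stays put; friction = 225 N.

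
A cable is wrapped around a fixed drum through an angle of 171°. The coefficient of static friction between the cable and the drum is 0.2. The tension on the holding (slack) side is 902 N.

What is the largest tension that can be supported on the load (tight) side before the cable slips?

T_max ≈ 1640 N

At impending slip the capstan equation gives T₂/T₁ = e^{μβ} with β in radians.
β = 171° × π/180 = 2.985 rad.
e^{μβ} = e^{0.2×2.985} = 1.816.
T₂ = T₁ · e^{μβ} = 902 × 1.816 = 1640 N.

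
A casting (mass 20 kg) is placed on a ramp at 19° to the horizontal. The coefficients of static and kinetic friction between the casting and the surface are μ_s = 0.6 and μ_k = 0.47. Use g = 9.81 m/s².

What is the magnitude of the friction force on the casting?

f ≈ 63.9 N (up the incline)

Normal force: N = m g cos θ = 20 × 9.81 × cos 19° = 185.5 N.
For equilibrium along the incline, friction must balance the weight component: f = m g sin θ = 63.88 N up the slope.
Maximum static friction available: μ_s N = 0.6 × 185.5 = 111.3 N.
Since |63.88| ≤ 111.3 N, the casting remains in static equilibrium and friction takes exactly the required value.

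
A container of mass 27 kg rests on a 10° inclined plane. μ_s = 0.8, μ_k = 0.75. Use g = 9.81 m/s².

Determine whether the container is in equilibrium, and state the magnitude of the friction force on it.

f ≈ 46 N

N = m g cos θ = 261 N.
Down-slope weight component: m g sin θ = 46 N.
μ_s N = 209 N.
46 ≤ 209 N, so it stays put; friction = 46 N.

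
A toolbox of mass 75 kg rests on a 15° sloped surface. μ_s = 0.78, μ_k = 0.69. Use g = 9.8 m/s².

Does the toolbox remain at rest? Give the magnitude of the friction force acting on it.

N = m g cos θ = 710 N.
Down-slope weight component: m g sin θ = 190 N.
μ_s N = 554 N.
190 ≤ 554 N, so it stays put; friction = 190 N.

f ≈ 190 N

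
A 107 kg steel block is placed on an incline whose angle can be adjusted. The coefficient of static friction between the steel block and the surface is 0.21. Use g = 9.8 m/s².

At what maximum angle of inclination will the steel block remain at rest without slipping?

At the slip threshold, m g sin θ = μ_s · m g cos θ, so tan θ = μ_s.
θ_max = arctan(0.21) = 11.9°.

θ_max ≈ 11.9°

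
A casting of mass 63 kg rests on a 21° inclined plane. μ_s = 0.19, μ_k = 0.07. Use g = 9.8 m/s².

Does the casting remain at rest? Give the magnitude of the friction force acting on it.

f ≈ 40.3 N

N = m g cos θ = 576 N.
Down-slope weight component: m g sin θ = 221 N.
μ_s N = 110 N.
221 > 110 N, so it slides; kinetic friction f = μ_k N = 0.07×576 = 40.3 N.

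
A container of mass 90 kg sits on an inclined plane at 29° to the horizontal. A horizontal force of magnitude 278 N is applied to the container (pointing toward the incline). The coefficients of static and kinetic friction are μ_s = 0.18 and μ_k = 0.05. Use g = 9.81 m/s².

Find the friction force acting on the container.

Normal direction: N = m g cos θ + P sin θ = 907 N.
Parallel to the incline: P cos θ − m g sin θ = 243.1 − 428 = -184.9 N; the friction needed to balance this is 184.9 N acting up the slope.
Maximum static friction: μ_s N = 0.18 × 907 = 163.3 N.
The required 184.9 N exceeds the static limit, so the container slides down-slope and f = μ_k N = 0.05×907 = 45.3 N.

f ≈ 45.3 N (up the incline)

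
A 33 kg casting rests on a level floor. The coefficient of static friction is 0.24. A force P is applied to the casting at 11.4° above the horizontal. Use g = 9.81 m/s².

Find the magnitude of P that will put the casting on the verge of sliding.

P ≈ 75.6 N

N = m g − P sin α (the pull lifts the casting).
At impending slip, P cos α = μ_s N = μ_s (m g − P sin α).
Solving: P (cos α + μ_s sin α) = μ_s m g → P = 0.24×324/(cos 11.4° + 0.24 sin 11.4°) = 77.7/1.028 = 75.6 N.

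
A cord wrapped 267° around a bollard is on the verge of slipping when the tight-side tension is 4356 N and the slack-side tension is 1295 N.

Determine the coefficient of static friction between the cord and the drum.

T₂/T₁ = e^{μβ} → μ = ln(T₂/T₁)/β.
β = 267° = 4.66 rad.
μ = ln(4356/1295)/4.66 = ln(3.364)/4.66 = 0.26.

μ ≈ 0.26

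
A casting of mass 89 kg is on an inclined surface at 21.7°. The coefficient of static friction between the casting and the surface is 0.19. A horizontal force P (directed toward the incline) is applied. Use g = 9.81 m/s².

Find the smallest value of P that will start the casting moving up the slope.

P ≈ 555 N

At impending motion up the slope, friction acts down-slope at its limit: f = μ_s N.
Perpendicular to the incline: N = m g cos θ + P sin θ.
Along the incline: P cos θ = m g sin θ + μ_s N = m g sin θ + μ_s (m g cos θ + P sin θ).
Solving, P (cos θ − μ_s sin θ) = m g (sin θ + μ_s cos θ), so P = 89×9.81×(sin 21.7° + 0.19 cos 21.7°)/(cos 21.7° − 0.19 sin 21.7°) = 873×0.5463/0.8589 = 555 N.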